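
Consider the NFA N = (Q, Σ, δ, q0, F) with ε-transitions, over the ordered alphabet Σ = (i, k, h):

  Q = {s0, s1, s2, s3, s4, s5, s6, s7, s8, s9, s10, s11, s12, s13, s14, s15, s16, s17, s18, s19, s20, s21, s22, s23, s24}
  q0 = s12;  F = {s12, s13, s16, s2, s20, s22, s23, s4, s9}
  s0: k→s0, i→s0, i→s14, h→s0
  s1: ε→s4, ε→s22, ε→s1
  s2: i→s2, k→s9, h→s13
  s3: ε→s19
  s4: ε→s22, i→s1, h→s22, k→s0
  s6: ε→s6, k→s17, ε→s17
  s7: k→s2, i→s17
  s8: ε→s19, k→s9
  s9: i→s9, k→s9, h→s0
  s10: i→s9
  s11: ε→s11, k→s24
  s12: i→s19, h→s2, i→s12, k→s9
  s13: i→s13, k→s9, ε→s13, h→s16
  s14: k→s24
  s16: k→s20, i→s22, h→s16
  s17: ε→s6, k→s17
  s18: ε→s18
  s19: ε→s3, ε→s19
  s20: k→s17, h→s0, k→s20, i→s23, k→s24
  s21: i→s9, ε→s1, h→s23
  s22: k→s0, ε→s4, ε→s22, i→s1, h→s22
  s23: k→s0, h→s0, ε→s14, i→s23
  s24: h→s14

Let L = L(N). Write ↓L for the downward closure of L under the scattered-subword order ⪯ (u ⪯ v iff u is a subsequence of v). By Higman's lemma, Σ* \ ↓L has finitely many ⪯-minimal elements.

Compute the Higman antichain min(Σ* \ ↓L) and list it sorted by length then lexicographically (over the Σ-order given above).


|Q|=25, |F|=9, |δ|=63 (18 ε).
min D↑ (9 st, q0=0, F={3}): 0:i→0,k→1,h→2 1:i→1,k→1,h→3 2:i→2,k→1,h→4 3:i→3,k→3,h→3 4:i→4,k→1,h→5 5:i→6,k→7,h→5 6:i→6,k→3,h→6 7:i→8,k→7,h→3 8:i→8,k→3,h→3 [Hopcroft].
'kh': N↓-sim [17, 8, 3] end={s0,s14,s24} rej; 2/2 deletions ∈↓L.
'hhhik': |S_i|=[17, 14, 13, 11, 7, 3] end={s0,s14,s24} ∉↓L; 5/5 deletions ∈↓L.
2 obstructions.

min(Σ*\↓L) = [kh, hhhik].


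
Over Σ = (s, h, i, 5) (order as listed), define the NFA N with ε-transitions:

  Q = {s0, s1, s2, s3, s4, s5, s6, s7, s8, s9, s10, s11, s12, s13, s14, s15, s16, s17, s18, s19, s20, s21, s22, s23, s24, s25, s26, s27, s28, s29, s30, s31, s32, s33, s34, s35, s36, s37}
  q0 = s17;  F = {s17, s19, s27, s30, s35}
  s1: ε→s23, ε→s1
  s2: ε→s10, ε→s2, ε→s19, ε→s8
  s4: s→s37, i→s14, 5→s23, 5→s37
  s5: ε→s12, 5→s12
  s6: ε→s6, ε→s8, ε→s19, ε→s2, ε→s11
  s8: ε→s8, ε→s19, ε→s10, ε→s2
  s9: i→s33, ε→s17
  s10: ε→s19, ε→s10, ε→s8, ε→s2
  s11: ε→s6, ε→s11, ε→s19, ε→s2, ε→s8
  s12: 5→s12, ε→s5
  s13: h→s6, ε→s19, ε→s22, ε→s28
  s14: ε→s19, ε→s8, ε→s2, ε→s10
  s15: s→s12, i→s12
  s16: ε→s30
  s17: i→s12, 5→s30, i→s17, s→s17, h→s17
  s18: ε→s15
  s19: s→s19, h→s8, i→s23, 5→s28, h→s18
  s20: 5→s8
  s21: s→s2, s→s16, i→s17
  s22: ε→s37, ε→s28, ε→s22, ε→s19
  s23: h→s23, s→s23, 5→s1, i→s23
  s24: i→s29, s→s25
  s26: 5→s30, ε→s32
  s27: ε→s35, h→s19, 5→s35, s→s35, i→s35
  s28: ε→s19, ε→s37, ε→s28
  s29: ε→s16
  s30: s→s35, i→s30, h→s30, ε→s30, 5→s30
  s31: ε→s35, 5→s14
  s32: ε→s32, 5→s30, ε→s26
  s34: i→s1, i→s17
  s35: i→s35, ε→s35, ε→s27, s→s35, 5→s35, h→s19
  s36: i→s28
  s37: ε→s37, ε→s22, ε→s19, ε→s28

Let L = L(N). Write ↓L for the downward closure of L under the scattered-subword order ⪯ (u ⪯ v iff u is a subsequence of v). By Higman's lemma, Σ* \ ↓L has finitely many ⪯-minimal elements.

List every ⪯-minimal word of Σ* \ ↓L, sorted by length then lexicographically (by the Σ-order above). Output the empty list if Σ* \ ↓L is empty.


Antichain: [5shi].

|Q|=38, |F|=5, |δ|=104 (56 ε).
min D↑ (5 st, q0=0, F={4}): 0:s→0,h→0,i→0,5→1 1:s→2,h→1,i→1,5→1 2:s→2,h→3,i→2,5→2 3:s→3,h→3,i→4,5→3 4:s→4,h→4,i→4,5→4 (ε-aug+det+¬).
'5shi': run [17, 16, 15, 13, 4] end={s1,s12,s23,s5} rej; 4/4 del acc.
1 minimals (antichain).


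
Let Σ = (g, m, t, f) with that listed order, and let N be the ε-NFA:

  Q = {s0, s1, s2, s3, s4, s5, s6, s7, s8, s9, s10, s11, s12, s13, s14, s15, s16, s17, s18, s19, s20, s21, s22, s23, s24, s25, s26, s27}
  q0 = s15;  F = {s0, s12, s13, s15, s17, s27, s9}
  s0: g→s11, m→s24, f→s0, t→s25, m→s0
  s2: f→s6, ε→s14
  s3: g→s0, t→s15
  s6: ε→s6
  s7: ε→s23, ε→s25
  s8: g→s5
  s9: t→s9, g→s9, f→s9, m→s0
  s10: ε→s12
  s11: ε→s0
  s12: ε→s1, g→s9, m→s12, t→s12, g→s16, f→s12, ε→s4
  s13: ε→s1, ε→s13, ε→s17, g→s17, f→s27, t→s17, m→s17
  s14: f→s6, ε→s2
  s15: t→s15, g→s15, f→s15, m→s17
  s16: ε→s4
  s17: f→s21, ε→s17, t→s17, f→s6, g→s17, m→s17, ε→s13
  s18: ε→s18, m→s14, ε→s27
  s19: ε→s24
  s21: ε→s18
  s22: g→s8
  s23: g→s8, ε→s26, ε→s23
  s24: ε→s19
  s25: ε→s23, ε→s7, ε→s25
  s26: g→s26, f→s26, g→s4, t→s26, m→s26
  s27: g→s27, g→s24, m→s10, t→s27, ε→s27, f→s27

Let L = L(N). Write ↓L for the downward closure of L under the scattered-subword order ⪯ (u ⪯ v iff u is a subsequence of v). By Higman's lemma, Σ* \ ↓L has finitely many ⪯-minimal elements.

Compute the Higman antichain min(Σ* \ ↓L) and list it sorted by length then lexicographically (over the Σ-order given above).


|Q|=28, |F|=7, |δ|=71 (26 ε).
min D↑ (7 st, q0=0, F={6}): 0:g→0,m→1,t→0,f→0 1:g→1,m→1,t→1,f→2 2:g→2,m→3,t→2,f→2 3:g→4,m→3,t→3,f→3 4:g→4,m→5,t→4,f→4 5:g→5,m→5,t→6,f→5 6:g→6,m→6,t→6,f→6 [Hopcroft].
'mfmgmt': run [25, 24, 22, 19, 13, 11, 7] end={s23,s25,s26,s4,s5,s7,s8} — reject; 6/6 deletions ∈↓L.
1 obstructions.

A = [mfmgmt].


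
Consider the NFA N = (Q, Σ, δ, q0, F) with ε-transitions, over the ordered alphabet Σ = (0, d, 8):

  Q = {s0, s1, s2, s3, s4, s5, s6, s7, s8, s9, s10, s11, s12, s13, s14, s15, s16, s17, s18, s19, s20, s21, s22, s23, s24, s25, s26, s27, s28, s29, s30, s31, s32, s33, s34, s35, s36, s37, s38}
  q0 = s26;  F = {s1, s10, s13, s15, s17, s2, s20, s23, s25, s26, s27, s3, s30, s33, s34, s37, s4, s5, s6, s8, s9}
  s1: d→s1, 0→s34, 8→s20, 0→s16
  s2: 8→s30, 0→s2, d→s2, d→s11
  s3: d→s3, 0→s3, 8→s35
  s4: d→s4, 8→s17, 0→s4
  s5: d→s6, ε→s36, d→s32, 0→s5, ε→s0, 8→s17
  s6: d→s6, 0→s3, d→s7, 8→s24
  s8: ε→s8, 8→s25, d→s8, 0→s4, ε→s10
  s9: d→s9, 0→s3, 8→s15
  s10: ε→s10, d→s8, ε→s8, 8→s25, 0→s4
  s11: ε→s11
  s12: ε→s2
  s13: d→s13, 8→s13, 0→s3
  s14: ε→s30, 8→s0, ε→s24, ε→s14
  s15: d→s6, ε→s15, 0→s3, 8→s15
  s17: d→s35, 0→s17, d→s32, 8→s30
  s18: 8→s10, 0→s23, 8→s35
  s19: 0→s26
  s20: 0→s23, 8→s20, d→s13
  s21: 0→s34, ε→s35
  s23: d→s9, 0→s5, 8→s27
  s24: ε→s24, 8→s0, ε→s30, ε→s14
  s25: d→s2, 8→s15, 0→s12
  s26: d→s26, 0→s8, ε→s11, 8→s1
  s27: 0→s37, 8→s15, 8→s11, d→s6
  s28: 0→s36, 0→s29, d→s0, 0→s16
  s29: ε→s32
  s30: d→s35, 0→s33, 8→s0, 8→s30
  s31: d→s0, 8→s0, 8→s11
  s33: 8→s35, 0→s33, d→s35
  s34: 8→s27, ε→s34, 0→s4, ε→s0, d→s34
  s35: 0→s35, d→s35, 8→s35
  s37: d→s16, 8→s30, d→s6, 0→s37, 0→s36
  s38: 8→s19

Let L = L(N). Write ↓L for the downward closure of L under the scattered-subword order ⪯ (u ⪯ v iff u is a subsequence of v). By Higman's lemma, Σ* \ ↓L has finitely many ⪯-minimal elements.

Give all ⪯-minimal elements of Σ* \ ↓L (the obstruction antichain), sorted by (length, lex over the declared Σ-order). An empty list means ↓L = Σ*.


A = [008d, 08d8d, 08808, 88d08].

|Q|=39, |F|=21, |δ|=110 (20 ε).
min D↑ (21 st, q0=0, F={13}): 0:0→1,d→0,8→2 1:0→3,d→1,8→4 2:0→5,d→2,8→6 3:0→3,d→3,8→7 4:0→8,d→8,8→9 5:0→3,d→5,8→10 6:0→11,d→12,8→6 7:0→7,d→13,8→14 8:0→8,d→8,8→14 9:0→15,d→16,8→9 10:0→17,d→16,8→9 11:0→18,d→19,8→10 12:0→15,d→12,8→12 13:0→13,d→13,8→13 14:0→20,d→13,8→14 15:0→15,d→15,8→13 16:0→15,d→16,8→14 17:0→17,d→16,8→14 18:0→18,d→16,8→7 19:0→15,d→19,8→9 20:0→20,d→13,8→13.
'008d': N↓-sim [31, 27, 19, 8, 2] end={s32,s35} — reject; 4/4 deletions ∈↓L.
'08d8d': N↓-sim [31, 27, 20, 13, 6, 1] end={s35} rej; 5/5 single-dels accept.
'08808': run [31, 27, 20, 11, 3, 1] end={s35} rej; 5/5 single-dels accept.
'88d08': run [31, 28, 22, 14, 3, 1] end={s35} ∉↓L; 5/5 deletions ∈↓L.
4 minimals (antichain).


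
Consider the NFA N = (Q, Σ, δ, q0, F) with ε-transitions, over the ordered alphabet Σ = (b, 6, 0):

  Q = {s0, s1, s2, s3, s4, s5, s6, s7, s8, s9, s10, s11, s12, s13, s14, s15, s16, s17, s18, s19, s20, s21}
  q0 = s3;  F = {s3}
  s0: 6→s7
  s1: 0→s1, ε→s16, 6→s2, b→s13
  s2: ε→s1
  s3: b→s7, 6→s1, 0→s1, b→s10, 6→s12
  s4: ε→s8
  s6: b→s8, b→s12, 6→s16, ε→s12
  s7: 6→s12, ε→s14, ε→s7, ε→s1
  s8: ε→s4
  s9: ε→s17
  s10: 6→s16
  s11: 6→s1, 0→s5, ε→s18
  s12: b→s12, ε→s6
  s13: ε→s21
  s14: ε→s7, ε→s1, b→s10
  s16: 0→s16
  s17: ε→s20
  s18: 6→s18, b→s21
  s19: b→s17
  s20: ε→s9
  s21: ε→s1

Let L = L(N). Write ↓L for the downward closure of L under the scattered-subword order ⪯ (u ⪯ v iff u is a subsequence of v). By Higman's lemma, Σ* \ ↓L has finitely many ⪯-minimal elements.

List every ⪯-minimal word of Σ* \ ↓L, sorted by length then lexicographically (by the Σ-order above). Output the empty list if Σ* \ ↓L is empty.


|Q|=22, |F|=1, |δ|=39 (17 ε).
min D↑ (2 st, q0=0, F={1}): 0:b→1,6→1,0→1 1:b→1,6→1,0→1.
'b': |S_i|=[13, 12] end={s1,s10,s12,s13,s14,s16,s2,s21,s4,s6,s7,s8} rej; 1/1 deletions ∈↓L.
'6': |S_i|=[13, 9] end={s1,s12,s13,s16,s2,s21,s4,s6,s8} rej; 1/1 single-dels accept.
'0': run [13, 5] end={s1,s13,s16,s2,s21} ∉↓L; 1/1 deletions ∈↓L.
3 minimals (antichain).

A = [b, 6, 0].


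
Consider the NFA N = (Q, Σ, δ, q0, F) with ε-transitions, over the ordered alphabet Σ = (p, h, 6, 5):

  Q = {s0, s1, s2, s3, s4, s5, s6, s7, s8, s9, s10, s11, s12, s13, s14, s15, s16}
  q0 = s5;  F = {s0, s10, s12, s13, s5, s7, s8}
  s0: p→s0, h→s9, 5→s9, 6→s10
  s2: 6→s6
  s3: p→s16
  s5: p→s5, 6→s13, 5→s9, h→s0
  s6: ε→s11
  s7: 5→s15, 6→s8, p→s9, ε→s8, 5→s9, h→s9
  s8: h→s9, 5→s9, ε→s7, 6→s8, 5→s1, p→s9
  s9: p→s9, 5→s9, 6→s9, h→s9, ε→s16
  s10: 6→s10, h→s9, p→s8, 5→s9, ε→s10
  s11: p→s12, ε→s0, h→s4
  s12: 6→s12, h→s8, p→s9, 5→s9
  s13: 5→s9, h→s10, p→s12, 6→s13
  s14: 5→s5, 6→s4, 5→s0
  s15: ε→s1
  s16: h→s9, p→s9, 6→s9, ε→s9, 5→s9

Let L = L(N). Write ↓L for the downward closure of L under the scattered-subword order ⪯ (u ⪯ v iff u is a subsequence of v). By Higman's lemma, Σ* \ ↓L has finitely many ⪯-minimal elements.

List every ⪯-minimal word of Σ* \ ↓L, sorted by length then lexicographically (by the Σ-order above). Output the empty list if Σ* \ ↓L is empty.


|Q|=17, |F|=7, |δ|=53 (8 ε).
min D↑ (7 st, q0=0, F={3}): 0:p→0,h→1,6→2,5→3 1:p→1,h→3,6→4,5→3 2:p→5,h→4,6→2,5→3 3:p→3,h→3,6→3,5→3 4:p→6,h→3,6→4,5→3 5:p→3,h→6,6→5,5→3 6:p→3,h→3,6→6,5→3 (ε-aug+det+¬).
'5': N↓-sim [11, 4] end={s1,s15,s16,s9} — reject; 1/1 single-dels accept.
'hh': |S_i|=[11, 8, 2] end={s16,s9} — reject; 2/2 deletions ∈↓L.
'6pp': N↓-sim [11, 9, 7, 2] end={s16,s9} rej; 3/3 deletions ∈↓L.
3 minimals (antichain).

Antichain: [5, hh, 6pp].


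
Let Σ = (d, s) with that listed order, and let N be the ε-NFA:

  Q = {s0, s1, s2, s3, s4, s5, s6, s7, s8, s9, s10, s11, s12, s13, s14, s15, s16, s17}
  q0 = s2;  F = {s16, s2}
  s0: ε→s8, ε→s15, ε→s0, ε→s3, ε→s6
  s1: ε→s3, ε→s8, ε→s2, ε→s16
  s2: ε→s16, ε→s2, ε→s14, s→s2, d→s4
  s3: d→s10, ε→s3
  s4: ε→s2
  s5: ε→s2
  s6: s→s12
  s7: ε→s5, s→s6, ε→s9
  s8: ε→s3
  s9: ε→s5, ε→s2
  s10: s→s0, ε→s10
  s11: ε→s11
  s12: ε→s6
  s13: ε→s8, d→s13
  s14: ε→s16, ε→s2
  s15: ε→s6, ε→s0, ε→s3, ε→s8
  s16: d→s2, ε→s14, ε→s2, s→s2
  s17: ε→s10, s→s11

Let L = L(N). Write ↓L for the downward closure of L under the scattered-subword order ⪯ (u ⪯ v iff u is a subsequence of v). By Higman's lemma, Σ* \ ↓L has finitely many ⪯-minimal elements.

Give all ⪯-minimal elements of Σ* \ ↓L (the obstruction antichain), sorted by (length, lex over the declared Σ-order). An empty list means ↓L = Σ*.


Antichain: [].

|Q|=18, |F|=2, |δ|=43 (33 ε).
min D↑ (1 st, q0=0, F={}): 0:d→0,s→0 [Hopcroft].
L(D↑) = ∅ ⇒ ↓L = Σ*.


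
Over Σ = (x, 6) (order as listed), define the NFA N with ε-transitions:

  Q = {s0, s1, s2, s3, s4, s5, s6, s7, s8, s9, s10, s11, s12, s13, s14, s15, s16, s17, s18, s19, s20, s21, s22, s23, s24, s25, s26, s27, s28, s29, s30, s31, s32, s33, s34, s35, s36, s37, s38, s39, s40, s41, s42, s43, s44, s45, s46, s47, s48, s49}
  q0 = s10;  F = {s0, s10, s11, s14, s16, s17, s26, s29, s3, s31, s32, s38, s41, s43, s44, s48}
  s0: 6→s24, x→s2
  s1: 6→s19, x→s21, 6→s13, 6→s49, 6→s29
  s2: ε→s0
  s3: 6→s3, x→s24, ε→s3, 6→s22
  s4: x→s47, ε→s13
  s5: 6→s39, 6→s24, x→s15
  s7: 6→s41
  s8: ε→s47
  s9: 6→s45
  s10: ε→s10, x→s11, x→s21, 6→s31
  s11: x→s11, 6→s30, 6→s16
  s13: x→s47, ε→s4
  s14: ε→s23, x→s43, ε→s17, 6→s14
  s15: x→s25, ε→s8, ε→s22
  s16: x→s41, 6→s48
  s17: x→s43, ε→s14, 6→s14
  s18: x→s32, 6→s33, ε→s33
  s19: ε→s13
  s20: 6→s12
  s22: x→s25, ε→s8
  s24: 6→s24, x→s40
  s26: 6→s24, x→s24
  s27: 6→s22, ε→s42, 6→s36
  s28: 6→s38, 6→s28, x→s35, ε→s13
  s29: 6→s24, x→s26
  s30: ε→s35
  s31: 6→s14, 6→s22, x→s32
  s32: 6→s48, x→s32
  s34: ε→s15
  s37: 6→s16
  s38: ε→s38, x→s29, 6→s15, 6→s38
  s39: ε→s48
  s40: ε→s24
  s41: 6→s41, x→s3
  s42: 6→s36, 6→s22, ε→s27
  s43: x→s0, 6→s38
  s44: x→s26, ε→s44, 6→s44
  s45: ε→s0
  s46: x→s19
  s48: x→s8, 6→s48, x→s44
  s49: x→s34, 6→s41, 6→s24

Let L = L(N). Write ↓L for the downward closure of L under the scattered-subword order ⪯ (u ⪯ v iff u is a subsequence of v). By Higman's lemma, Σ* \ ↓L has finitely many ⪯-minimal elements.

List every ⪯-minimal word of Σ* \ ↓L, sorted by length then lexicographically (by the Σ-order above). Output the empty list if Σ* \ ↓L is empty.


|Q|=50, |F|=16, |δ|=93 (24 ε).
min D↑ (16 st, q0=0, F={13}): 0:x→1,6→2 1:x→1,6→3 2:x→4,6→5 3:x→6,6→7 4:x→4,6→7 5:x→8,6→5 6:x→9,6→6 7:x→10,6→7 8:x→11,6→12 9:x→13,6→9 10:x→14,6→10 11:x→11,6→13 12:x→15,6→12 13:x→13,6→13 14:x→13,6→13 15:x→14,6→13 [Hopcroft].
'x6xxx': N↓-sim [28, 23, 17, 11, 8, 3] end={s24,s25,s40} rej; 5/5 del acc.
'66xx6': run [28, 25, 20, 15, 7, 2] end={s24,s40} rej; 5/5 deletions ∈↓L.
2 words, ⪯-incomp.

Antichain: [x6xxx, 66xx6].


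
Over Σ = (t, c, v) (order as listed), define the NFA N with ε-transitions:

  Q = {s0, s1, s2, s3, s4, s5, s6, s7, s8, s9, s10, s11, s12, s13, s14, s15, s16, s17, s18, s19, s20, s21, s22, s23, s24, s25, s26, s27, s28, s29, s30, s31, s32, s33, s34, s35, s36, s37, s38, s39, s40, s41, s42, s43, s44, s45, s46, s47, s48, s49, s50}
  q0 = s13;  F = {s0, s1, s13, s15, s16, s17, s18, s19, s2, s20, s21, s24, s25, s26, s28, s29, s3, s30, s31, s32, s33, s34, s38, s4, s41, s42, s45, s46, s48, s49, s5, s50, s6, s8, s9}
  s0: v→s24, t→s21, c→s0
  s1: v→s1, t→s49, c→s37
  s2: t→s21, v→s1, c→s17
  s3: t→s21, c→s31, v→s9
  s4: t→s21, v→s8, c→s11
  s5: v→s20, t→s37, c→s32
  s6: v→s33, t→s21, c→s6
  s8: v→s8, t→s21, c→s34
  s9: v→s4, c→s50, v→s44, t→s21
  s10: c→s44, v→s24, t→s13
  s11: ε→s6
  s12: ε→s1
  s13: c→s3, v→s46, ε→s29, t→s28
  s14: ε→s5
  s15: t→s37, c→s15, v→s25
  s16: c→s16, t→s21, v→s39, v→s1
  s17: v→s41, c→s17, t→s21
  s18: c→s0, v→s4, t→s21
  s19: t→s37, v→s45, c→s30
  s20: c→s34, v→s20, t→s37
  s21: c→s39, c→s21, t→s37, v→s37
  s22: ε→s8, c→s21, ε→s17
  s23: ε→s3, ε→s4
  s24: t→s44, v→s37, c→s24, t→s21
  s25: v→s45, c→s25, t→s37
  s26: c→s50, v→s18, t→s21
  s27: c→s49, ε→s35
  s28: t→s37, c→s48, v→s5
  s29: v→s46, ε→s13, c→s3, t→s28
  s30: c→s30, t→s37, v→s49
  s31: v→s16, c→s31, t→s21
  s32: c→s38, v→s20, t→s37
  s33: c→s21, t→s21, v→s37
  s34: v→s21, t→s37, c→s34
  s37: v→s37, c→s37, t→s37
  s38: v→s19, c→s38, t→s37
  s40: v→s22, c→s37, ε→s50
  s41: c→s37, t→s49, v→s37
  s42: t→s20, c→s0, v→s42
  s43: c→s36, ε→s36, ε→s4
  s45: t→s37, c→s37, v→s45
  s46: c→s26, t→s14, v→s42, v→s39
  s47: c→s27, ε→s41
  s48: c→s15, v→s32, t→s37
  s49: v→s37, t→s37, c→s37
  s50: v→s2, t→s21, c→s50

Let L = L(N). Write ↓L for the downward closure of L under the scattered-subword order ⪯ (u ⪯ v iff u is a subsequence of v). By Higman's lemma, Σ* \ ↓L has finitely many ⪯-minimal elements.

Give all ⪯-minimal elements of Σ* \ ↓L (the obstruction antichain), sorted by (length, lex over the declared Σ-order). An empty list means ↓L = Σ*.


A = [tt, ctv, ccvvc, vvcvv, cvvvct].

|Q|=51, |F|=35, |δ|=136 (14 ε).
min D↑ (35 st, q0=0, F={4}): 0:t→1,c→2,v→3 1:t→4,c→5,v→6 2:t→7,c→8,v→9 3:t→6,c→10,v→11 4:t→4,c→4,v→4 5:t→4,c→12,v→13 6:t→4,c→13,v→14 7:t→4,c→7,v→4 8:t→7,c→8,v→15 9:t→7,c→16,v→17 10:t→7,c→16,v→18 11:t→14,c→19,v→11 12:t→4,c→12,v→20 13:t→4,c→21,v→14 14:t→4,c→22,v→14 15:t→7,c→15,v→23 16:t→7,c→16,v→24 17:t→7,c→25,v→26 18:t→7,c→19,v→17 19:t→7,c→19,v→27 20:t→4,c→20,v→28 21:t→4,c→21,v→29 22:t→4,c→22,v→7 23:t→30,c→4,v→23 24:t→7,c→31,v→23 25:t→7,c→25,v→32 26:t→7,c→22,v→26 27:t→7,c→27,v→4 28:t→4,c→4,v→28 29:t→4,c→33,v→28 30:t→4,c→4,v→4 31:t→7,c→31,v→34 32:t→7,c→7,v→4 33:t→4,c→33,v→30 34:t→30,c→4,v→4 [Hopcroft].
'tt': |S_i|=[40, 18, 1] end={s37} rej; 2/2 single-dels accept.
'ctv': N↓-sim [40, 33, 5, 1] end={s37} rej; 3/3 del acc.
'ccvvc': N↓-sim [40, 33, 24, 16, 6, 1] end={s37} ∉↓L; 5/5 del acc.
'vvcvv': |S_i|=[40, 33, 23, 14, 8, 1] end={s37} ∉↓L; 5/5 single-dels accept.
'cvvvct': run [40, 33, 28, 20, 11, 4, 1] end={s37} — reject; 6/6 del acc.
5 words, ⪯-incomp.


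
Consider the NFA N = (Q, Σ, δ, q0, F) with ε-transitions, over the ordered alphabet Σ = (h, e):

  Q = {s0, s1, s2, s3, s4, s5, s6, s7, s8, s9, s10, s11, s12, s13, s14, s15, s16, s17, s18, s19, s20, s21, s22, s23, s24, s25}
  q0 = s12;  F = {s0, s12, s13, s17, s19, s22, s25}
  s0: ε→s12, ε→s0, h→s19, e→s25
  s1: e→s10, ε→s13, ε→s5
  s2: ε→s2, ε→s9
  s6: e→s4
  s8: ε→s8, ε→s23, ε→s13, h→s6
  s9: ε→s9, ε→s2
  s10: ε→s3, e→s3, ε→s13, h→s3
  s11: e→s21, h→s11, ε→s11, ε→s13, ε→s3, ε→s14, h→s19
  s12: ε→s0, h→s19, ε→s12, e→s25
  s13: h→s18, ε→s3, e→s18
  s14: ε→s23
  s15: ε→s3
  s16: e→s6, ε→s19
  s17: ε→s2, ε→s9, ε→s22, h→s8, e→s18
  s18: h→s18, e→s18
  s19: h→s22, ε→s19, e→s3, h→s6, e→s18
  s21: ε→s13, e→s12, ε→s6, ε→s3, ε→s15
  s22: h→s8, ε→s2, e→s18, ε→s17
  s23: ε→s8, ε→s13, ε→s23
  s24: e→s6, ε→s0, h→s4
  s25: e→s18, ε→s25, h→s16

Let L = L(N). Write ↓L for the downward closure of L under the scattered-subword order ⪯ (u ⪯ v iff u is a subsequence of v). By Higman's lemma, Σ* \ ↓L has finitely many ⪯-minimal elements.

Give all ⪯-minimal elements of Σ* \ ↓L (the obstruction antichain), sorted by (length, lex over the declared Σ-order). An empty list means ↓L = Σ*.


Antichain: [he, ee, hhhh].

|Q|=26, |F|=7, |δ|=68 (38 ε).
min D↑ (6 st, q0=0, F={4}): 0:h→1,e→2 1:h→3,e→4 2:h→1,e→4 3:h→5,e→4 4:h→4,e→4 5:h→4,e→4 (ε-aug+det+¬).
'he': run [16, 13, 4] end={s18,s3,s4,s6} rej; 2/2 del acc.
'ee': N↓-sim [16, 14, 4] end={s18,s3,s4,s6} rej; 2/2 deletions ∈↓L.
'hhhh': run [16, 13, 11, 7, 3] end={s18,s4,s6} — reject; 4/4 deletions ∈↓L.
3 words, ⪯-incomp.


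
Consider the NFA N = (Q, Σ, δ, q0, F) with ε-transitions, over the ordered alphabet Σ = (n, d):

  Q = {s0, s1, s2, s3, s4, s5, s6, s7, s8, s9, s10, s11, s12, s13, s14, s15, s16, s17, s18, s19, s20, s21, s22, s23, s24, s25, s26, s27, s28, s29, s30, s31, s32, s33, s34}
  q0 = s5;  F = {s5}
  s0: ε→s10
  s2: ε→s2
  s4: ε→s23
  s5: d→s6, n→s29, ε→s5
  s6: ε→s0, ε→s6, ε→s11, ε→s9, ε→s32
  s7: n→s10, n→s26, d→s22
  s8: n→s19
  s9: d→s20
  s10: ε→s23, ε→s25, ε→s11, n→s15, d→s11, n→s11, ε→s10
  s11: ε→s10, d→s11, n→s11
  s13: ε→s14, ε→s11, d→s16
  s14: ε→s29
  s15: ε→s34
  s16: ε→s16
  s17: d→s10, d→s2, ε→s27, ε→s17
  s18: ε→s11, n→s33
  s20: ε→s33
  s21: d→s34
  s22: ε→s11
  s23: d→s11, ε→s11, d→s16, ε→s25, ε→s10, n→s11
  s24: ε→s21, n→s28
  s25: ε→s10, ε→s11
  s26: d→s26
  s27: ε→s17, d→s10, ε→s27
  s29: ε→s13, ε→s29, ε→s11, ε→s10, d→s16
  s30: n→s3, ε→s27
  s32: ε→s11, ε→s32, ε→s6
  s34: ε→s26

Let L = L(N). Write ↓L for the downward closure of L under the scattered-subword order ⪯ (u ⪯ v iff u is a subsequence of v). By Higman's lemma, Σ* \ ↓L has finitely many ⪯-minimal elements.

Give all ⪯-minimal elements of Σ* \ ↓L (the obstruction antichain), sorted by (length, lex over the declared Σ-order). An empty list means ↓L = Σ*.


|Q|=35, |F|=1, |δ|=66 (41 ε).
min D↑ (2 st, q0=0, F={1}): 0:n→1,d→1 1:n→1,d→1 [Hopcroft].
'n': run [18, 11] end={s10,s11,s13,s14,s15,s16,s23,s25,s26,s29,s34} ∉↓L; 1/1 single-dels accept.
'd': |S_i|=[18, 14] end={s0,s10,s11,s15,s16,s20,s23,s25,s26,s32,s33,s34,…} rej; 1/1 single-dels accept.
2 obstructions.

Antichain: [n, d].


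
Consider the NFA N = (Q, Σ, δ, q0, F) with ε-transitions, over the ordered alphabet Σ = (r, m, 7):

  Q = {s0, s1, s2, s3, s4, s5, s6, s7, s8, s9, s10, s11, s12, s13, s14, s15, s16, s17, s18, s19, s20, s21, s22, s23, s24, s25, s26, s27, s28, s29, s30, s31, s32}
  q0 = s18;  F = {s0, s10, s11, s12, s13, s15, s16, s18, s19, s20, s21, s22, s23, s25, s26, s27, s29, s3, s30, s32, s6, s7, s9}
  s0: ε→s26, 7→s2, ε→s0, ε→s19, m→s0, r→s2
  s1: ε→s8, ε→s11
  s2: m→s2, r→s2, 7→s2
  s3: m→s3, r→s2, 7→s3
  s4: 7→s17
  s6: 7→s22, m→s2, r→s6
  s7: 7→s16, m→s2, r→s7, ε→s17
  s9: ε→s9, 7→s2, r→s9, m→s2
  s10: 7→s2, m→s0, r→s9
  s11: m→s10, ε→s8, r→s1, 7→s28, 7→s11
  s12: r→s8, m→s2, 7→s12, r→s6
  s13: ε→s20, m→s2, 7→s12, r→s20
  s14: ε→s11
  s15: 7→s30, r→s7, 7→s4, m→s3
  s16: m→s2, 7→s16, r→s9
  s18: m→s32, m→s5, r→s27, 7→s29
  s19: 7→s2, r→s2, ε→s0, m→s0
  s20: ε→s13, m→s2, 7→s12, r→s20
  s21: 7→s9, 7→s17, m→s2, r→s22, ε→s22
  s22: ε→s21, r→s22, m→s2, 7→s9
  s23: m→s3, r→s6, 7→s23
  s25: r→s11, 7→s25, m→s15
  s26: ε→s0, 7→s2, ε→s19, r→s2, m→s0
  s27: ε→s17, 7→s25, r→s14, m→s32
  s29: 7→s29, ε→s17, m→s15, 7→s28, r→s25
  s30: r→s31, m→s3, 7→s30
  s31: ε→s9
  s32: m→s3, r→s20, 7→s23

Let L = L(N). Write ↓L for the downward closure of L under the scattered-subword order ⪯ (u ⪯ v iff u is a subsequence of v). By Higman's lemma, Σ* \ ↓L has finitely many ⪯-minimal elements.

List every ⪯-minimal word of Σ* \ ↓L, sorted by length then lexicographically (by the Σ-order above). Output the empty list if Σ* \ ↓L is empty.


A = [mrm, mmr, rrm7, 7m7r7, m7r777].

|Q|=33, |F|=23, |δ|=98 (19 ε).
min D↑ (20 st, q0=0, F={11}): 0:r→1,m→2,7→3 1:r→4,m→2,7→5 2:r→6,m→7,7→8 3:r→5,m→9,7→3 4:r→4,m→10,7→4 5:r→4,m→9,7→5 6:r→6,m→11,7→12 7:r→11,m→7,7→7 8:r→13,m→7,7→8 9:r→14,m→7,7→15 10:r→16,m→17,7→11 11:r→11,m→11,7→11 12:r→13,m→11,7→12 13:r→13,m→11,7→18 14:r→14,m→11,7→19 15:r→16,m→7,7→15 16:r→16,m→11,7→11 17:r→11,m→17,7→11 18:r→18,m→11,7→16 19:r→16,m→11,7→19 (ε-aug+det+¬).
'mrm': |S_i|=[32, 24, 13, 1] end={s2} ∉↓L; 3/3 del acc.
'mmr': N↓-sim [32, 24, 5, 1] end={s2} ∉↓L; 3/3 single-dels accept.
'rrm7': |S_i|=[32, 29, 21, 6, 1] end={s2} — reject; 4/4 del acc.
'7m7r7': |S_i|=[32, 25, 14, 8, 3, 1] end={s2} rej; 5/5 single-dels accept.
'm7r777': run [32, 24, 14, 8, 5, 3, 1] end={s2} rej; 6/6 deletions ∈↓L.
5 words, ⪯-incomp.


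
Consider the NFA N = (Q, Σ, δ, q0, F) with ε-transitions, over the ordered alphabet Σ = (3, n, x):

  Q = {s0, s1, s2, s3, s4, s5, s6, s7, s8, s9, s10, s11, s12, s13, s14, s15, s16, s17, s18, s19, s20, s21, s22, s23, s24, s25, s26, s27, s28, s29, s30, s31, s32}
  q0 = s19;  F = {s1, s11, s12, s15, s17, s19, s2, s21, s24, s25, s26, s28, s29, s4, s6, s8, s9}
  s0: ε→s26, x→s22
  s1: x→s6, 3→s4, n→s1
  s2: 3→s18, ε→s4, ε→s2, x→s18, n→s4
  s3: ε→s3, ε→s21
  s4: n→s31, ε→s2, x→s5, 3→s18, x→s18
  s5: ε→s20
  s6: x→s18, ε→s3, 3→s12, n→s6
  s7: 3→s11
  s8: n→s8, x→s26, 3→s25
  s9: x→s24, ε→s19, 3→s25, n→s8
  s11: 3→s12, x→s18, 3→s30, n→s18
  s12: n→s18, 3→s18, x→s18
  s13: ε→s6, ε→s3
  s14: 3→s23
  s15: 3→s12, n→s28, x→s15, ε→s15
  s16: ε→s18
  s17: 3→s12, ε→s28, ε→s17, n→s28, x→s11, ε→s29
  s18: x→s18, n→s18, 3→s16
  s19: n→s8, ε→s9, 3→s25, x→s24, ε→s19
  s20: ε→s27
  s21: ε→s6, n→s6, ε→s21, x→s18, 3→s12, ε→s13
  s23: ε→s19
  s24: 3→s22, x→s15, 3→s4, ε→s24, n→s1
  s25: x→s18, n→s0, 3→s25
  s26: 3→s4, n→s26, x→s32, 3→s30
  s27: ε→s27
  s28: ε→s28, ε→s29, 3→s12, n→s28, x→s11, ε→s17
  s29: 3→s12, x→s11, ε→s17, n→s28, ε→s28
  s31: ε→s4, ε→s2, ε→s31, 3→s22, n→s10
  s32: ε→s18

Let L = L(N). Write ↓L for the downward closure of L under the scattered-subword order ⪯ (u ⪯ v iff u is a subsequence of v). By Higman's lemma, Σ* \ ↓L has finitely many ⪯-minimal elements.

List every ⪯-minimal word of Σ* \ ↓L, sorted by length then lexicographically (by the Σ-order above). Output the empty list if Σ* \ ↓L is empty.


A = [3x, nxx, x33, 3n33, xx3n, xxnxn].

|Q|=33, |F|=17, |δ|=97 (34 ε).
min D↑ (13 st, q0=0, F={5}): 0:3→1,n→2,x→3 1:3→1,n→4,x→5 2:3→1,n→2,x→4 3:3→6,n→7,x→8 4:3→6,n→4,x→5 5:3→5,n→5,x→5 6:3→5,n→6,x→5 7:3→6,n→7,x→9 8:3→10,n→11,x→8 9:3→10,n→9,x→5 10:3→5,n→5,x→5 11:3→10,n→11,x→12 12:3→10,n→5,x→5 [Hopcroft].
'3x': N↓-sim [30, 16, 7] end={s16,s18,s20,s22,s27,s32,s5} rej; 2/2 del acc.
'nxx': |S_i|=[30, 26, 19, 6] end={s16,s18,s20,s27,s32,s5} ∉↓L; 3/3 del acc.
'x33': N↓-sim [30, 25, 12, 3] end={s16,s18,s22} ∉↓L; 3/3 del acc.
'3n33': |S_i|=[30, 16, 14, 11, 3] end={s16,s18,s22} ∉↓L; 4/4 deletions ∈↓L.
'xx3n': N↓-sim [30, 25, 17, 4, 2] end={s16,s18} rej; 4/4 deletions ∈↓L.
'xxnxn': run [30, 25, 17, 12, 5, 2] end={s16,s18} ∉↓L; 5/5 del acc.
6 obstructions.


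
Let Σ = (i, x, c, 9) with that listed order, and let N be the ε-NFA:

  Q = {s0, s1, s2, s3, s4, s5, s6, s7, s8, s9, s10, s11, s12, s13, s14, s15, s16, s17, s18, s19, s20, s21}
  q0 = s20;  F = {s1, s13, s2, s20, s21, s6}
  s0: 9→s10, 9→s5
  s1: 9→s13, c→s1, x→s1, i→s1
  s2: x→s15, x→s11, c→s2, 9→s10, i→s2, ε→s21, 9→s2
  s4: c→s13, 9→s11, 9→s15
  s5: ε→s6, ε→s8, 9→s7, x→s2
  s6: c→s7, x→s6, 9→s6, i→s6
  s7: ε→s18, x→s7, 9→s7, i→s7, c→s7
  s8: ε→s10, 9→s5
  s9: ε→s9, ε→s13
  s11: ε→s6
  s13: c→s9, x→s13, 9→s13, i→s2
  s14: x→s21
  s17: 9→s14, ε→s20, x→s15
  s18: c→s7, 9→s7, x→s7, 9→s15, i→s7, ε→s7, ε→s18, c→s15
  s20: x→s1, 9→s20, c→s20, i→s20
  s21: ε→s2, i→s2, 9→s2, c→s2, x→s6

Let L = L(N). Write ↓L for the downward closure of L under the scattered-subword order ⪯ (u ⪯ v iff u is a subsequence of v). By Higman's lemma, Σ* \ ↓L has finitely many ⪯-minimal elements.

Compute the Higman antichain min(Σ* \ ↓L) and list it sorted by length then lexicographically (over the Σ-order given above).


min(Σ*\↓L) = [x9ixc].

|Q|=22, |F|=6, |δ|=59 (12 ε).
min D↑ (6 st, q0=0, F={5}): 0:i→0,x→1,c→0,9→0 1:i→1,x→1,c→1,9→2 2:i→3,x→2,c→2,9→2 3:i→3,x→4,c→3,9→3 4:i→4,x→4,c→5,9→4 5:i→5,x→5,c→5,9→5 (ε-aug+det+¬).
'x9ixc': N↓-sim [12, 11, 10, 8, 5, 3] end={s15,s18,s7} ∉↓L; 5/5 deletions ∈↓L.
1 obstructions.


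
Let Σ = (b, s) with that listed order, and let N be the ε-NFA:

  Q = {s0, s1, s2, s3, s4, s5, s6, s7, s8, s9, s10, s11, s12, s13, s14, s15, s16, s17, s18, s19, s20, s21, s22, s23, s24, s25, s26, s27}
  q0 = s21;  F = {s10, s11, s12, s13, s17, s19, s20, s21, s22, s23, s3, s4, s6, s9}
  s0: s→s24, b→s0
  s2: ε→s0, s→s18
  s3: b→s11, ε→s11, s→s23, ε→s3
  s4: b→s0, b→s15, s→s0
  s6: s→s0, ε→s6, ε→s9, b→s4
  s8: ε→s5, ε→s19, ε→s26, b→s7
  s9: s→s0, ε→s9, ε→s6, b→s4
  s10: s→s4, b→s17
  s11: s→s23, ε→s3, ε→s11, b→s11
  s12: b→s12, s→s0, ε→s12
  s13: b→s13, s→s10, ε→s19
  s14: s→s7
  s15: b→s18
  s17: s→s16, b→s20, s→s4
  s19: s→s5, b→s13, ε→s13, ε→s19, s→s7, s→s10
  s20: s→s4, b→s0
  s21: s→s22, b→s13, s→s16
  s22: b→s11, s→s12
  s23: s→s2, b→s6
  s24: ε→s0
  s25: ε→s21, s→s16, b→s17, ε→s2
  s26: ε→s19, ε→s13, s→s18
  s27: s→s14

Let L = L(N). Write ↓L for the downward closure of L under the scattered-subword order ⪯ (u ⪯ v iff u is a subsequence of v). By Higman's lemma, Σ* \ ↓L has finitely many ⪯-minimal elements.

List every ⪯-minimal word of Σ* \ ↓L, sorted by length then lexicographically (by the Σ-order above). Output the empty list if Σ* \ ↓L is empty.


min(Σ*\↓L) = [sss, bssb, bsbbb].

|Q|=28, |F|=14, |δ|=64 (21 ε).
min D↑ (12 st, q0=0, F={9}): 0:b→1,s→2 1:b→1,s→3 2:b→4,s→5 3:b→6,s→7 4:b→4,s→8 5:b→5,s→9 6:b→10,s→7 7:b→9,s→9 8:b→11,s→9 9:b→9,s→9 10:b→9,s→7 11:b→7,s→9 (ε-aug+det+¬).
'sss': N↓-sim [22, 19, 11, 4] end={s0,s18,s2,s24} rej; 3/3 single-dels accept.
'bssb': run [22, 20, 15, 7, 4] end={s0,s15,s18,s24} ∉↓L; 4/4 deletions ∈↓L.
'bsbbb': run [22, 20, 15, 10, 6, 4] end={s0,s15,s18,s24} ∉↓L; 5/5 single-dels accept.
3 minimals (antichain).


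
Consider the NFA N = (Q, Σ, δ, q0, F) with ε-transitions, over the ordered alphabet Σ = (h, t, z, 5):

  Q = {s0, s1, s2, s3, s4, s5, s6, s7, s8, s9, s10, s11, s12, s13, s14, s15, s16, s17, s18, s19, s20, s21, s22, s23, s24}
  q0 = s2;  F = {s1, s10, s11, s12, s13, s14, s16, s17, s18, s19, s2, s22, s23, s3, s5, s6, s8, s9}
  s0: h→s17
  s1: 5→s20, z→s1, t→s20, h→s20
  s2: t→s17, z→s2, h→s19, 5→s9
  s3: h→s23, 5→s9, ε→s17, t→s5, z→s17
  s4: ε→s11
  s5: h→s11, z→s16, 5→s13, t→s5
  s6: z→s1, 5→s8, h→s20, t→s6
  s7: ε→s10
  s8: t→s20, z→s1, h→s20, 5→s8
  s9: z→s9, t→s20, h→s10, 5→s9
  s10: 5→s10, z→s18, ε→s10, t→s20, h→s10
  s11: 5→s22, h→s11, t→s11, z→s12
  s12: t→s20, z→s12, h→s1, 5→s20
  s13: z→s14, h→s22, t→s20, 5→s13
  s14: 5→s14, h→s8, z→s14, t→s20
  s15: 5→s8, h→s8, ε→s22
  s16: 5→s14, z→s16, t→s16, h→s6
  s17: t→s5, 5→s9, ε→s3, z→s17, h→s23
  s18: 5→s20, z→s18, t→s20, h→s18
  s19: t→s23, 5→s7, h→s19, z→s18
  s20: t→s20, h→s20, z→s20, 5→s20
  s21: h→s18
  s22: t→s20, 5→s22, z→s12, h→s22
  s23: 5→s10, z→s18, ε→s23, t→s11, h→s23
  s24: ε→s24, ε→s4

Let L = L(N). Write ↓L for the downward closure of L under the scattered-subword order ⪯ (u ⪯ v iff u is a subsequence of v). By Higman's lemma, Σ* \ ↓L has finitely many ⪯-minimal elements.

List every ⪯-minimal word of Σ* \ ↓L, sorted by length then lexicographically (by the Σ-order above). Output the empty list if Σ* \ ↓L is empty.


A = [5t, hzt, hz5, ttzhh].

|Q|=25, |F|=18, |δ|=89 (9 ε).
min D↑ (18 st, q0=0, F={8}): 0:h→1,t→2,z→0,5→3 1:h→1,t→4,z→5,5→6 2:h→4,t→7,z→2,5→3 3:h→6,t→8,z→3,5→3 4:h→4,t→9,z→5,5→6 5:h→5,t→8,z→5,5→8 6:h→6,t→8,z→5,5→6 7:h→9,t→7,z→10,5→11 8:h→8,t→8,z→8,5→8 9:h→9,t→9,z→12,5→13 10:h→14,t→10,z→10,5→15 11:h→13,t→8,z→15,5→11 12:h→16,t→8,z→12,5→8 13:h→13,t→8,z→12,5→13 14:h→8,t→14,z→16,5→17 15:h→17,t→8,z→15,5→15 16:h→8,t→8,z→16,5→8 17:h→8,t→8,z→16,5→17 (ε-aug+det+¬).
'5t': |S_i|=[20, 11, 1] end={s20} rej; 2/2 del acc.
'hzt': |S_i|=[20, 12, 4, 1] end={s20} rej; 3/3 deletions ∈↓L.
'hz5': |S_i|=[20, 12, 4, 1] end={s20} — reject; 3/3 single-dels accept.
'ttzhh': N↓-sim [20, 17, 11, 7, 4, 1] end={s20} rej; 5/5 deletions ∈↓L.
4 minimals (antichain).


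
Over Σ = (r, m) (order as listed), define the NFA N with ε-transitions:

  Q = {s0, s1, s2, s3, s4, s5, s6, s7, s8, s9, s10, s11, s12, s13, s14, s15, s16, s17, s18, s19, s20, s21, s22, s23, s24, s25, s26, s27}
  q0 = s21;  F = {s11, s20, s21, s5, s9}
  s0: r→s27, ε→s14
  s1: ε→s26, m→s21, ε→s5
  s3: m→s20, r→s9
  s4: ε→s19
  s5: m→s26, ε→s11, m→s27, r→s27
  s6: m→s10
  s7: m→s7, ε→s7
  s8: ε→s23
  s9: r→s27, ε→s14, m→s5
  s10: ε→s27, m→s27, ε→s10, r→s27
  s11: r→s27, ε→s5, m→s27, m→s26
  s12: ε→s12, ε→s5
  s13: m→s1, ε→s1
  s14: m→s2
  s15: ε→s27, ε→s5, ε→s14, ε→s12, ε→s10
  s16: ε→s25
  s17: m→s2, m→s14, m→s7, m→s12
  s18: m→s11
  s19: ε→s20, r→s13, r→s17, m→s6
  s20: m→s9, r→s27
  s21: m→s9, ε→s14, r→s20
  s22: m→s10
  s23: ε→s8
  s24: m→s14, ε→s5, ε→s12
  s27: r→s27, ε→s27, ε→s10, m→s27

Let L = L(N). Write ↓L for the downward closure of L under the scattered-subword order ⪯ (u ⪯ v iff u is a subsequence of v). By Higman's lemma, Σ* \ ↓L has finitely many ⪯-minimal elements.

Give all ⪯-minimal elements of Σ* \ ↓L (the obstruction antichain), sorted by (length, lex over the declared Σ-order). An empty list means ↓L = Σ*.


|Q|=28, |F|=5, |δ|=61 (27 ε).
min D↑ (5 st, q0=0, F={3}): 0:r→1,m→2 1:r→3,m→2 2:r→3,m→4 3:r→3,m→3 4:r→3,m→3.
'rr': run [10, 9, 2] end={s10,s27} — reject; 2/2 single-dels accept.
'mr': run [10, 8, 2] end={s10,s27} ∉↓L; 2/2 deletions ∈↓L.
'mmm': N↓-sim [10, 8, 6, 3] end={s10,s26,s27} ∉↓L; 3/3 deletions ∈↓L.
3 words, ⪯-incomp.

Antichain: [rr, mr, mmm].


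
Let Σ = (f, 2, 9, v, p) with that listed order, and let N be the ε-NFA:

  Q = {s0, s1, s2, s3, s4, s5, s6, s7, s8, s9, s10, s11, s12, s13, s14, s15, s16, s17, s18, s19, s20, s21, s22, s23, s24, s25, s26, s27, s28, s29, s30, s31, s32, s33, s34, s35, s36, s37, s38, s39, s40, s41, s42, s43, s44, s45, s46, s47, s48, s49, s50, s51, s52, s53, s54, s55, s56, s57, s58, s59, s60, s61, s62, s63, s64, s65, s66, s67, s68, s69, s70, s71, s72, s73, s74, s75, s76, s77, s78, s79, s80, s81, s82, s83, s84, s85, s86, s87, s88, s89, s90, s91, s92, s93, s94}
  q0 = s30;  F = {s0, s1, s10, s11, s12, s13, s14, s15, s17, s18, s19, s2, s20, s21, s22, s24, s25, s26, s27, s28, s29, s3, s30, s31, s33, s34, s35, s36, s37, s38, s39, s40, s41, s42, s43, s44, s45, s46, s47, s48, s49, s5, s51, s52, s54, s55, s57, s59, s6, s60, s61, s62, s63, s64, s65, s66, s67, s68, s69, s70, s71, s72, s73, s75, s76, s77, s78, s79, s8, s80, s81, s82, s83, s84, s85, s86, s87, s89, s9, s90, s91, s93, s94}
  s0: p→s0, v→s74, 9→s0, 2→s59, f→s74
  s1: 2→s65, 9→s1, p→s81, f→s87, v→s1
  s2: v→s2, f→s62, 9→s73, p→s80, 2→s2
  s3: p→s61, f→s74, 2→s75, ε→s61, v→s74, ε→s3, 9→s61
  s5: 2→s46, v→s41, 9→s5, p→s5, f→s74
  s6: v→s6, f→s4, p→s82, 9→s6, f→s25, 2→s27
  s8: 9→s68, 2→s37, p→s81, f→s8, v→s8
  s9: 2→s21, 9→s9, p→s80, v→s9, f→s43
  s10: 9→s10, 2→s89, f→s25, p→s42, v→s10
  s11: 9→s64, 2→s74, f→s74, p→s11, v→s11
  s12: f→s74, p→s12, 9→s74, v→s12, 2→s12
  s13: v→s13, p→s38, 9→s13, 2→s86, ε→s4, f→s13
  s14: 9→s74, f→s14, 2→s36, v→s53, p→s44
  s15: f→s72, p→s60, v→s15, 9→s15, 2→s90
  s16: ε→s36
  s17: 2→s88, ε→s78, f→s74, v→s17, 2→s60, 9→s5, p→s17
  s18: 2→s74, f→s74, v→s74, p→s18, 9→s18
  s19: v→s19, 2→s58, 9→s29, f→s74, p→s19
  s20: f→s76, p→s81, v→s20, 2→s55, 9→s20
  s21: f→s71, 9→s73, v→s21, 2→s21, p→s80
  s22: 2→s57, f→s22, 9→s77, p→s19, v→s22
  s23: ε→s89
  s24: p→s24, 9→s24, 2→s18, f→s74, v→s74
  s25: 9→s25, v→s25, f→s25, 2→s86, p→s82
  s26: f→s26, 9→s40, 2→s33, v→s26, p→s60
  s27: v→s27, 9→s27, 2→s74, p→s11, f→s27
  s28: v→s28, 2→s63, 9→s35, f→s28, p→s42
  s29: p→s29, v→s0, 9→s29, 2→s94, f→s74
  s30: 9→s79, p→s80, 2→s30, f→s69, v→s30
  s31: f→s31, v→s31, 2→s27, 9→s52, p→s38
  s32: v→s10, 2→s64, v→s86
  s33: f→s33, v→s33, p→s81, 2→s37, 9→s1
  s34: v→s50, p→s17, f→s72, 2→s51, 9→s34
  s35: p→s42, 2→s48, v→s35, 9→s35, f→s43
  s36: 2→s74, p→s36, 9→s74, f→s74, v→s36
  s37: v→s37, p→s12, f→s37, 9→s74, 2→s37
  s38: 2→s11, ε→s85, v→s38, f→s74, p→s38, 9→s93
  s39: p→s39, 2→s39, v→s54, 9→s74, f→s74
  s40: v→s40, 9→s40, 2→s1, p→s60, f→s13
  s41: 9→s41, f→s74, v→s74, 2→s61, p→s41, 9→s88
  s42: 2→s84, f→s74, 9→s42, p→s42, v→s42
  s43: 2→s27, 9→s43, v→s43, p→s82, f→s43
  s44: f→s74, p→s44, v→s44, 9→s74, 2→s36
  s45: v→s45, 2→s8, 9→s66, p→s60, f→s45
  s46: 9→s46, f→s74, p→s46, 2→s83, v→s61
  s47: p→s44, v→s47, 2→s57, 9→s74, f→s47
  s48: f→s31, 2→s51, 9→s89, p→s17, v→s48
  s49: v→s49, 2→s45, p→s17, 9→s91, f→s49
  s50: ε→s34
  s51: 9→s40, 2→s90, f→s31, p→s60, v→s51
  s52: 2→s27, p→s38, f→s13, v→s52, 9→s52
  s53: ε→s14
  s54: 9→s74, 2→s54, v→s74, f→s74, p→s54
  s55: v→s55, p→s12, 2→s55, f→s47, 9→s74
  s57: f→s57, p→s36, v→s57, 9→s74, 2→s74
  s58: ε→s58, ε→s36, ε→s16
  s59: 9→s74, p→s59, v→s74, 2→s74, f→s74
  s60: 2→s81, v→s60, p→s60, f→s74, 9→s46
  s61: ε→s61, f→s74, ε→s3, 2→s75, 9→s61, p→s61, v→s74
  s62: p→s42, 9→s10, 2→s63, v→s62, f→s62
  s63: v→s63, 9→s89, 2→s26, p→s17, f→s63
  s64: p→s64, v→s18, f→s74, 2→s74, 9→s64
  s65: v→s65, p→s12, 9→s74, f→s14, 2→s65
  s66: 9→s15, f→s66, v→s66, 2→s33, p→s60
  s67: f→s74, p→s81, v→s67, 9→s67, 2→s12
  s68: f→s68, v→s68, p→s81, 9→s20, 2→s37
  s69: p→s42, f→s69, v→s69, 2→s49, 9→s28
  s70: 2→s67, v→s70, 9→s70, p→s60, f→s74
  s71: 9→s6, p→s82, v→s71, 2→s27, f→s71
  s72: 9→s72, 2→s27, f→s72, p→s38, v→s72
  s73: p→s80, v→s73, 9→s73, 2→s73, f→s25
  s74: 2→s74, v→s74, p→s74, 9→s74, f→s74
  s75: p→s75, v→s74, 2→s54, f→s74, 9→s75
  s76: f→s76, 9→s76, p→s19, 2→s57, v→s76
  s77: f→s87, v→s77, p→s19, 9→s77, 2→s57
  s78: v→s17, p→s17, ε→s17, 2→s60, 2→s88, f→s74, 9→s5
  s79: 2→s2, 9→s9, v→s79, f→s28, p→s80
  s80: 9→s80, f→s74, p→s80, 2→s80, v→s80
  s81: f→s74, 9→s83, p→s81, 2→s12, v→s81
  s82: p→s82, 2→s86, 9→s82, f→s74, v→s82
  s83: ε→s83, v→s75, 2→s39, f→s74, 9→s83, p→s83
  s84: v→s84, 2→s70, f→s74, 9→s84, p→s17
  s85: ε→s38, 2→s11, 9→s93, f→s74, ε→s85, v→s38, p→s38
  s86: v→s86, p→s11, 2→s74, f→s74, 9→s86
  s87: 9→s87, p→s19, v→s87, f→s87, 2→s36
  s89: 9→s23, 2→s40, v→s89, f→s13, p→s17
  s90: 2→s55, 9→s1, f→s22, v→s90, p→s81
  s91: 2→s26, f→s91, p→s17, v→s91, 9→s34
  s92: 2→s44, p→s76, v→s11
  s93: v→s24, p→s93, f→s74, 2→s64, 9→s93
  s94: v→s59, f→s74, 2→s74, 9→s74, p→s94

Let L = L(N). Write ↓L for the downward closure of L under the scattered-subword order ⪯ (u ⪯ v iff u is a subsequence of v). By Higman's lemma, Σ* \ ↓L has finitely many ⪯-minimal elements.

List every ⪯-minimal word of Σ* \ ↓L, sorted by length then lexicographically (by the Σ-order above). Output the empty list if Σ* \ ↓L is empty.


|Q|=95, |F|=83, |δ|=448 (18 ε).
min D↑ (81 st, q0=0, F={9}): 0:f→1,2→0,9→2,v→0,p→3 1:f→1,2→4,9→5,v→1,p→6 2:f→5,2→7,9→8,v→2,p→3 3:f→9,2→3,9→3,v→3,p→3 4:f→4,2→10,9→11,v→4,p→12 5:f→5,2→13,9→14,v→5,p→6 6:f→9,2→15,9→6,v→6,p→6 7:f→16,2→7,9→17,v→7,p→3 8:f→18,2→19,9→8,v→8,p→3 9:f→9,2→9,9→9,v→9,p→9 10:f→10,2→20,9→21,v→10,p→22 11:f→11,2→23,9→24,v→11,p→12 12:f→9,2→22,9→25,v→12,p→12 13:f→13,2→23,9→26,v→13,p→12 14:f→18,2→27,9→14,v→14,p→6 15:f→9,2→28,9→15,v→15,p→12 16:f→16,2→13,9→29,v→16,p→6 17:f→30,2→17,9→17,v→17,p→3 18:f→18,2→31,9→18,v→18,p→32 19:f→33,2→19,9→17,v→19,p→3 20:f→20,2→34,9→35,v→20,p→36 21:f→21,2→37,9→38,v→21,p→22 22:f→9,2→36,9→39,v→22,p→22 23:f→23,2→37,9→40,v→23,p→22 24:f→41,2→42,9→24,v→24,p→12 25:f→9,2→39,9→25,v→43,p→25 26:f→44,2→40,9→26,v→26,p→12 27:f→45,2→42,9→26,v→27,p→12 28:f→9,2→46,9→28,v→28,p→22 29:f→30,2→26,9→29,v→29,p→6 30:f→30,2→47,9→30,v→30,p→32 31:f→31,2→9,9→31,v→31,p→48 32:f→9,2→47,9→32,v→32,p→32 33:f→33,2→31,9→49,v→33,p→32 34:f→34,2→34,9→9,v→34,p→50 35:f→35,2→34,9→51,v→35,p→36 36:f→9,2→50,9→52,v→36,p→36 37:f→37,2→34,9→53,v→37,p→36 38:f→41,2→54,9→38,v→38,p→22 39:f→9,2→52,9→39,v→55,p→39 40:f→44,2→53,9→40,v→40,p→22 41:f→41,2→31,9→41,v→41,p→56 42:f→45,2→54,9→40,v→42,p→22 43:f→9,2→55,9→43,v→9,p→43 44:f→44,2→47,9→44,v→44,p→56 45:f→45,2→31,9→57,v→45,p→56 46:f→9,2→50,9→46,v→46,p→36 47:f→9,2→9,9→47,v→47,p→48 48:f→9,2→9,9→58,v→48,p→48 49:f→30,2→31,9→49,v→49,p→32 50:f→9,2→50,9→9,v→50,p→50 51:f→59,2→60,9→51,v→51,p→36 52:f→9,2→61,9→52,v→62,p→52 53:f→63,2→64,9→53,v→53,p→36 54:f→65,2→60,9→53,v→54,p→36 55:f→9,2→62,9→55,v→9,p→55 56:f→9,2→48,9→66,v→56,p→56 57:f→44,2→31,9→57,v→57,p→56 58:f→9,2→9,9→58,v→67,p→58 59:f→59,2→68,9→59,v→59,p→69 60:f→70,2→60,9→9,v→60,p→50 61:f→9,2→61,9→9,v→71,p→61 62:f→9,2→71,9→62,v→9,p→62 63:f→63,2→72,9→63,v→63,p→69 64:f→73,2→64,9→9,v→64,p→50 65:f→65,2→68,9→74,v→65,p→69 66:f→9,2→58,9→66,v→75,p→66 67:f→9,2→9,9→67,v→9,p→67 68:f→68,2→9,9→9,v→68,p→72 69:f→9,2→72,9→76,v→69,p→69 70:f→70,2→68,9→9,v→70,p→77 71:f→9,2→71,9→9,v→9,p→71 72:f→9,2→9,9→9,v→72,p→72 73:f→73,2→72,9→9,v→73,p→77 74:f→63,2→68,9→74,v→74,p→69 75:f→9,2→67,9→75,v→9,p→75 76:f→9,2→78,9→76,v→79,p→76 77:f→9,2→72,9→9,v→77,p→77 78:f→9,2→9,9→9,v→80,p→78 79:f→9,2→80,9→79,v→9,p→79 80:f→9,2→9,9→9,v→9,p→80.
'pf': |S_i|=[91, 39, 1] end={s74} rej; 2/2 single-dels accept.
'99f22': N↓-sim [91, 86, 75, 37, 12, 1] end={s74} rej; 5/5 deletions ∈↓L.
'f22229': |S_i|=[91, 84, 73, 60, 39, 17, 1] end={s74} — reject; 6/6 deletions ∈↓L.
'f2p9vv': N↓-sim [91, 84, 73, 32, 19, 11, 1] end={s74} — reject; 6/6 del acc.
'929f2f': N↓-sim [91, 86, 72, 57, 27, 10, 1] end={s74} ∉↓L; 6/6 single-dels accept.
5 words, ⪯-incomp.

Antichain: [pf, 99f22, f22229, f2p9vv, 929f2f].
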